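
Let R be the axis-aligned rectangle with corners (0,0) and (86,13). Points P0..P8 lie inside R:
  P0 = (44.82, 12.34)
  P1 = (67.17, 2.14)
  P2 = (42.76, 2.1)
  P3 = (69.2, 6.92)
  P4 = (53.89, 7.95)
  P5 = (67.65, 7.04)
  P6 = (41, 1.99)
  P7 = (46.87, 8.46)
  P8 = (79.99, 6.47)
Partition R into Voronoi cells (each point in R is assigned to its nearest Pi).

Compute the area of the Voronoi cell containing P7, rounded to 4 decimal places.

1. box [0,86]×[0,13]: [(0, 0) (86, 0) (86, 13) (0, 13)]
2. ⊥bis P7·P0 via (45.845,10.4): [(26.1611, 0) (86, 0) (86, 13) (50.766, 13)]  |A|=617.974
3. ⊥bis P7·P1 via (57.02,5.3): [(26.1611, 0) (55.37, 0) (59.4172, 13) (50.766, 13)]  |A|=246.0908
4. ⊥bis P7·P2 via (44.815,5.28): [(40.9193, 7.7975) (52.9855, 0) (55.37, 0) (59.4172, 13) (50.766, 13)]  |A|=141.509
5. ⊥bis P7·P3 via (58.035,7.69): [(40.9193, 7.7975) (52.9855, 0) (55.37, 0) (58.1121, 8.8078) (58.4012, 13) (50.766, 13)]  |A|=139.3793
6. ⊥bis P7·P4 via (50.38,8.205): [(50.7269, 12.9793) (40.9193, 7.7975) (49.9275, 1.9762)]  |A|=51.8859
7. ⊥bis P7·P5 via (57.26,7.75): [(50.7269, 12.9793) (40.9193, 7.7975) (49.9275, 1.9762)]  |A|=51.8859
8. ⊥bis P7·P6 via (43.935,5.225): [(50.7269, 12.9793) (41.0332, 7.8577) (41.5458, 7.3927) (49.9275, 1.9762)]  |A|=51.844
9. ⊥bis P7·P8 via (63.43,7.465): [(50.7269, 12.9793) (41.0332, 7.8577) (41.5458, 7.3927) (49.9275, 1.9762)]  |A|=51.844
10. canonical 4-gon: [(50.7269, 12.9793) (41.0332, 7.8577) (41.5458, 7.3927) (49.9275, 1.9762)]
11. shoelace: 51.844

Area of P7's cell: 51.8440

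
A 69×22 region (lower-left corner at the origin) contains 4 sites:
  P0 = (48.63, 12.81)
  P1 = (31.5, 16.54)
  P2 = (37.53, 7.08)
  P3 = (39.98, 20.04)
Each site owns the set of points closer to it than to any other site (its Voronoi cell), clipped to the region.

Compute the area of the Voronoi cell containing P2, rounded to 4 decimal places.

1. box [0,69]×[0,22]: [(0, 0) (69, 0) (69, 22) (0, 22)]
2. ⊥bis P2·P0 via (43.08,9.945): [(0, 0) (48.2138, 0) (36.857, 22) (0, 22)]  |A|=935.7786
3. ⊥bis P2·P1 via (34.515,11.81): [(15.9872, 0) (48.2138, 0) (40.2351, 15.4561)]  |A|=249.0485
4. ⊥bis P2·P3 via (38.755,13.56): [(37.6023, 13.7779) (15.9872, 0) (48.2138, 0) (41.4798, 13.0449)]  |A|=244.83
5. canonical 4-gon: [(37.6023, 13.7779) (15.9872, 0) (48.2138, 0) (41.4798, 13.0449)]
6. shoelace: 244.83

Area of P2's cell: 244.8300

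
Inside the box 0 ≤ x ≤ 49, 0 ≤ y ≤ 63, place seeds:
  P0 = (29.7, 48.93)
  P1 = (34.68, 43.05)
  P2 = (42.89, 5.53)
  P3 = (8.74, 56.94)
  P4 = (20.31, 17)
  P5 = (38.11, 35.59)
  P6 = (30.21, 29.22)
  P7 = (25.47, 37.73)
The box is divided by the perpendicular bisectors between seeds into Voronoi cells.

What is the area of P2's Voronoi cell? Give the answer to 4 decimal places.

Area of P2's cell: 359.2899

1. box [0,49]×[0,63]: [(0, 0) (49, 0) (49, 63) (0, 63)]
2. ⊥bis P2·P0 via (36.295,27.23): [(0, 16.1993) (0, 0) (49, 0) (49, 31.0913)]  |A|=1158.6196
3. ⊥bis P2·P1 via (38.785,24.29): [(0, 15.8032) (0, 0) (49, 0) (49, 26.5252)]  |A|=1037.046
4. ⊥bis P2·P3 via (25.815,31.235): [(3.8529, 16.6463) (0, 14.0869) (0, 0) (49, 0) (49, 26.5252)]  |A|=1033.7397
5. ⊥bis P2·P4 via (31.6,11.265): [(38.1452, 24.15) (25.8777, 0) (49, 0) (49, 26.5252)]  |A|=423.1645
6. ⊥bis P2·P5 via (40.5,20.56): [(35.9544, 19.8372) (25.8777, 0) (49, 0) (49, 21.9116)]  |A|=372.2656
7. ⊥bis P2·P6 via (36.55,17.375): [(43.3461, 21.0126) (34.0143, 16.0178) (25.8777, 0) (49, 0) (49, 21.9116)]  |A|=359.2899
8. ⊥bis P2·P7 via (34.18,21.63): [(43.3461, 21.0126) (34.0143, 16.0178) (25.8777, 0) (49, 0) (49, 21.9116)]  |A|=359.2899
9. canonical 5-gon: [(43.3461, 21.0126) (34.0143, 16.0178) (25.8777, 0) (49, 0) (49, 21.9116)]
10. shoelace: 359.2899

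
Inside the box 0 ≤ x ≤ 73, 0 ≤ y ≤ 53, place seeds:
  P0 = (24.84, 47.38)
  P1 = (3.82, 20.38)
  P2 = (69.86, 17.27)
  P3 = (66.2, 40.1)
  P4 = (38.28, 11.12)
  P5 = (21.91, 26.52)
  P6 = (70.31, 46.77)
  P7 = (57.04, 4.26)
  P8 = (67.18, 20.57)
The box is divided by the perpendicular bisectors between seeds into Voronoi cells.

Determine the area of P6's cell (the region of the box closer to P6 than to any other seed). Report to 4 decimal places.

1. box [0,73]×[0,53]: [(0, 0) (73, 0) (73, 53) (0, 53)]
2. ⊥bis P6·P0 via (47.575,47.075): [(46.9435, 0) (73, 0) (73, 53) (47.6545, 53)]  |A|=1362.1542
3. ⊥bis P6·P1 via (37.065,33.575): [(47.0562, 8.4021) (50.391, 0) (73, 0) (73, 53) (47.6545, 53)]  |A|=1347.6711
4. ⊥bis P6·P2 via (70.085,32.02): [(47.3777, 32.3664) (73, 31.9755) (73, 53) (47.6545, 53)]  |A|=530.8326
5. ⊥bis P6·P3 via (68.255,43.435): [(73, 40.5112) (73, 53) (52.7322, 53)]  |A|=126.5603
6. ⊥bis P6·P4 via (54.295,28.945): [(73, 40.5112) (73, 53) (52.7322, 53)]  |A|=126.5603
7. ⊥bis P6·P5 via (46.11,36.645): [(73, 40.5112) (73, 53) (52.7322, 53)]  |A|=126.5603
8. ⊥bis P6·P7 via (63.675,25.515): [(73, 40.5112) (73, 53) (52.7322, 53)]  |A|=126.5603
9. ⊥bis P6·P8 via (68.745,33.67): [(73, 40.5112) (73, 53) (52.7322, 53)]  |A|=126.5603
10. canonical 3-gon: [(73, 40.5112) (73, 53) (52.7322, 53)]
11. shoelace: 126.5603

Area of P6's cell: 126.5603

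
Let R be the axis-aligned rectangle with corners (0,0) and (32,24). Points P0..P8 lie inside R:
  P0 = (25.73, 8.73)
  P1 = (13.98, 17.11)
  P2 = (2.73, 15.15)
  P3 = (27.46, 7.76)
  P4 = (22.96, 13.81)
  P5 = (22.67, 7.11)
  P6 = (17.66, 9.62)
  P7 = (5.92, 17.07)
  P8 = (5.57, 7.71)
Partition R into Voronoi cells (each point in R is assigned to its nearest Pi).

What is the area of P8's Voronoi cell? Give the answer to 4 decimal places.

1. box [0,32]×[0,24]: [(0, 0) (32, 0) (32, 24) (0, 24)]
2. ⊥bis P8·P0 via (15.65,8.22): [(0, 0) (16.0659, 0) (14.8516, 24) (0, 24)]  |A|=371.01
3. ⊥bis P8·P1 via (9.775,12.41): [(0, 21.1555) (0, 0) (16.0659, 0) (15.7065, 7.1032)]  |A|=223.1991
4. ⊥bis P8·P2 via (4.15,11.43): [(8.8606, 13.2281) (0, 9.8459) (0, 0) (16.0659, 0) (15.7065, 7.1032)]  |A|=173.0942
5. ⊥bis P8·P3 via (16.515,7.735): [(8.8606, 13.2281) (0, 9.8459) (0, 0) (16.0659, 0) (15.7065, 7.1032)]  |A|=173.0942
6. ⊥bis P8·P4 via (14.265,10.76): [(15.4751, 7.3102) (8.8606, 13.2281) (0, 9.8459) (0, 0) (16.0659, 0) (15.7333, 6.5742)]  |A|=173.0357
7. ⊥bis P8·P5 via (14.12,7.41): [(14.1579, 8.4887) (8.8606, 13.2281) (0, 9.8459) (0, 0) (13.86, 0)]  |A|=158.4803
8. ⊥bis P8·P6 via (11.615,8.665): [(11.2289, 11.1093) (8.8606, 13.2281) (0, 9.8459) (0, 0) (12.9839, 0)]  |A|=140.7919
9. ⊥bis P8·P7 via (5.745,12.39): [(11.2289, 11.1093) (9.9741, 12.2319) (6.5829, 12.3587) (0, 9.8459) (0, 0) (12.9839, 0)]  |A|=139.1732
10. canonical 6-gon: [(11.2289, 11.1093) (9.9741, 12.2319) (6.5829, 12.3587) (0, 9.8459) (0, 0) (12.9839, 0)]
11. shoelace: 139.1732

Area of P8's cell: 139.1732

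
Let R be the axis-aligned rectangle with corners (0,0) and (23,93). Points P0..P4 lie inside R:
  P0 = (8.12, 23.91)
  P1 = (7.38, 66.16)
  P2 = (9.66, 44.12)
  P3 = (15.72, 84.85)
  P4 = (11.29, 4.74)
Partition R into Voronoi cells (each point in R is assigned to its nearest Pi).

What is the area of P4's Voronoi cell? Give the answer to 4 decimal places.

1. box [0,23]×[0,93]: [(0, 0) (23, 0) (23, 93) (0, 93)]
2. ⊥bis P4·P0 via (9.705,14.325): [(0, 12.7202) (0, 0) (23, 0) (23, 16.5235)]  |A|=336.302
3. ⊥bis P4·P1 via (9.335,35.45): [(0, 12.7202) (0, 0) (23, 0) (23, 16.5235)]  |A|=336.302
4. ⊥bis P4·P2 via (10.475,24.43): [(0, 12.7202) (0, 0) (23, 0) (23, 16.5235)]  |A|=336.302
5. ⊥bis P4·P3 via (13.505,44.795): [(0, 12.7202) (0, 0) (23, 0) (23, 16.5235)]  |A|=336.302
6. canonical 4-gon: [(0, 12.7202) (0, 0) (23, 0) (23, 16.5235)]
7. shoelace: 336.302

Area of P4's cell: 336.3020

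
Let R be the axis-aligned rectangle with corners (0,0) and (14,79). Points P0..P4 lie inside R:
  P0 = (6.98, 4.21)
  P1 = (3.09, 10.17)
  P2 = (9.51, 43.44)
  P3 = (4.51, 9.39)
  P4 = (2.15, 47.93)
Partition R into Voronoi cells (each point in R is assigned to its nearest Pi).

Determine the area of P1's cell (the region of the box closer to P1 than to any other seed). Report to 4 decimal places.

Area of P1's cell: 156.7153

1. box [0,14]×[0,79]: [(0, 0) (14, 0) (14, 79) (0, 79)]
2. ⊥bis P1·P0 via (5.035,7.19): [(0, 3.9037) (14, 13.0413) (14, 79) (0, 79)]  |A|=987.3846
3. ⊥bis P1·P2 via (6.3,26.805): [(0, 28.0207) (0, 3.9037) (14, 13.0413) (14, 25.3192)]  |A|=254.7636
4. ⊥bis P1·P3 via (3.8,9.78): [(12.4951, 25.6096) (0, 28.0207) (0, 3.9037) (0.892, 4.4859)]  |A|=156.7153
5. ⊥bis P1·P4 via (2.62,29.05): [(12.4951, 25.6096) (0, 28.0207) (0, 3.9037) (0.892, 4.4859)]  |A|=156.7153
6. canonical 4-gon: [(12.4951, 25.6096) (0, 28.0207) (0, 3.9037) (0.892, 4.4859)]
7. shoelace: 156.7153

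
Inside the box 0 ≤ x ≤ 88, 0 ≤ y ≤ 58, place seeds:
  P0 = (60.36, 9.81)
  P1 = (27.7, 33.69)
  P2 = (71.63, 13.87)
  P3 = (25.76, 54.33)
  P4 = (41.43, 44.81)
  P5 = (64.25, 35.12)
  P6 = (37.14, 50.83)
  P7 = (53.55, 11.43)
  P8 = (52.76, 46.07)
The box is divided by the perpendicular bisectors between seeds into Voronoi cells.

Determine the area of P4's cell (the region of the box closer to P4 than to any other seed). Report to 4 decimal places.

Area of P4's cell: 231.6154

1. box [0,88]×[0,58]: [(0, 0) (88, 0) (88, 58) (0, 58)]
2. ⊥bis P4·P0 via (50.895,27.31): [(0, 0) (0.4011, 0) (88, 47.3785) (88, 58) (0, 58)]  |A|=3028.847
3. ⊥bis P4·P1 via (34.565,39.25): [(46.2639, 24.8052) (88, 47.3785) (88, 58) (19.3793, 58)]  |A|=1360.5744
4. ⊥bis P4·P2 via (56.53,29.34): [(46.2639, 24.8052) (58.8684, 31.6225) (85.8923, 58) (19.3793, 58)]  |A|=1178.0654
5. ⊥bis P4·P3 via (33.595,49.57): [(30.4283, 44.3576) (46.2639, 24.8052) (58.8684, 31.6225) (85.8923, 58) (38.7165, 58)]  |A|=1046.1626
6. ⊥bis P4·P5 via (52.84,39.965): [(30.4283, 44.3576) (46.2639, 24.8052) (46.4441, 24.9027) (60.4982, 58) (38.7165, 58)]  |A|=552.8609
7. ⊥bis P4·P6 via (39.285,47.82): [(31.8914, 42.5511) (46.2639, 24.8052) (46.4441, 24.9027) (60.4982, 58) (53.5702, 58)]  |A|=420.658
8. ⊥bis P4·P7 via (47.49,28.12): [(31.8914, 42.5511) (44.4679, 27.0227) (47.8687, 28.2575) (60.4982, 58) (53.5702, 58)]  |A|=415.5458
9. ⊥bis P4·P8 via (47.095,45.44): [(46.2763, 52.8021) (31.8914, 42.5511) (44.4679, 27.0227) (47.8687, 28.2575) (48.7698, 30.3797)]  |A|=231.6154
10. canonical 5-gon: [(46.2763, 52.8021) (31.8914, 42.5511) (44.4679, 27.0227) (47.8687, 28.2575) (48.7698, 30.3797)]
11. shoelace: 231.6154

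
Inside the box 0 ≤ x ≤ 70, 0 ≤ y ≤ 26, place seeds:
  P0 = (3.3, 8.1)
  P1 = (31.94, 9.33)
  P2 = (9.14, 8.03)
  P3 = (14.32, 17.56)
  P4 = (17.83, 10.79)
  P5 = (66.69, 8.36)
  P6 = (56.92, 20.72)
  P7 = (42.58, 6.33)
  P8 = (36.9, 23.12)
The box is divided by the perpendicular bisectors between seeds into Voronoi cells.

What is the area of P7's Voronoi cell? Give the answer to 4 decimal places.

Area of P7's cell: 251.2436

1. box [0,70]×[0,26]: [(0, 0) (70, 0) (70, 26) (0, 26)]
2. ⊥bis P7·P0 via (22.94,7.215): [(22.6149, 0) (70, 0) (70, 26) (23.7865, 26)]  |A|=1216.7824
3. ⊥bis P7·P1 via (37.26,7.83): [(35.0523, 0) (70, 0) (70, 26) (42.3831, 26)]  |A|=813.3396
4. ⊥bis P7·P2 via (25.86,7.18): [(35.0523, 0) (70, 0) (70, 26) (42.3831, 26)]  |A|=813.3396
5. ⊥bis P7·P3 via (28.45,11.945): [(35.0523, 0) (70, 0) (70, 26) (42.3831, 26)]  |A|=813.3396
6. ⊥bis P7·P4 via (30.205,8.56): [(35.0523, 0) (70, 0) (70, 26) (42.3831, 26)]  |A|=813.3396
7. ⊥bis P7·P5 via (54.635,7.345): [(35.0523, 0) (55.2534, 0) (53.0643, 26) (42.3831, 26)]  |A|=401.4701
8. ⊥bis P7·P6 via (49.75,13.525): [(41.2531, 21.9923) (35.0523, 0) (55.2534, 0) (54.5144, 8.7771)]  |A|=275.45
9. ⊥bis P7·P8 via (39.74,14.725): [(46.3141, 16.949) (39.1476, 14.5246) (35.0523, 0) (55.2534, 0) (54.5144, 8.7771)]  |A|=251.2436
10. canonical 5-gon: [(46.3141, 16.949) (39.1476, 14.5246) (35.0523, 0) (55.2534, 0) (54.5144, 8.7771)]
11. shoelace: 251.2436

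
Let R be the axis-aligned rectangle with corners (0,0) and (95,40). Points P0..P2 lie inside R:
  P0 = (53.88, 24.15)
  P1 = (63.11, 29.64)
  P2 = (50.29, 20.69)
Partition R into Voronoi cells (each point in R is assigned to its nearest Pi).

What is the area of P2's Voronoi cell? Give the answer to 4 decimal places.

1. box [0,95]×[0,40]: [(0, 0) (95, 0) (95, 40) (0, 40)]
2. ⊥bis P2·P0 via (52.085,22.42): [(0, 0) (73.6931, 0) (35.1416, 40) (0, 40)]  |A|=2176.6947
3. ⊥bis P2·P1 via (56.7,25.165): [(0, 0) (73.6931, 0) (35.1416, 40) (0, 40)]  |A|=2176.6947
4. canonical 4-gon: [(0, 0) (73.6931, 0) (35.1416, 40) (0, 40)]
5. shoelace: 2176.6947

Area of P2's cell: 2176.6947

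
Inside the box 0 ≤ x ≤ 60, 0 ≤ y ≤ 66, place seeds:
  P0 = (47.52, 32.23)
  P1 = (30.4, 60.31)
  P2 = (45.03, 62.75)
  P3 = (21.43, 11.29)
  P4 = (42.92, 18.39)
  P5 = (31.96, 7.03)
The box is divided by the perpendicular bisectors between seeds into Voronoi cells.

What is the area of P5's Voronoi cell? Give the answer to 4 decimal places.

1. box [0,60]×[0,66]: [(0, 0) (60, 0) (60, 66) (0, 66)]
2. ⊥bis P5·P0 via (39.74,19.63): [(0, 44.1679) (0, 0) (60, 0) (60, 7.1203)]  |A|=1538.6438
3. ⊥bis P5·P1 via (31.18,33.67): [(17.6436, 33.2737) (0, 32.7571) (0, 0) (60, 0) (60, 7.1203)]  |A|=1437.9801
4. ⊥bis P5·P2 via (38.495,34.89): [(17.6436, 33.2737) (0, 32.7571) (0, 0) (60, 0) (60, 7.1203)]  |A|=1437.9801
5. ⊥bis P5·P3 via (26.695,9.16): [(32.6914, 23.9822) (22.9892, 0) (60, 0) (60, 7.1203)]  |A|=541.0216
6. ⊥bis P5·P4 via (37.44,12.71): [(30.7445, 19.1697) (22.9892, 0) (50.6139, 0)]  |A|=264.7782
7. canonical 3-gon: [(30.7445, 19.1697) (22.9892, 0) (50.6139, 0)]
8. shoelace: 264.7782

Area of P5's cell: 264.7782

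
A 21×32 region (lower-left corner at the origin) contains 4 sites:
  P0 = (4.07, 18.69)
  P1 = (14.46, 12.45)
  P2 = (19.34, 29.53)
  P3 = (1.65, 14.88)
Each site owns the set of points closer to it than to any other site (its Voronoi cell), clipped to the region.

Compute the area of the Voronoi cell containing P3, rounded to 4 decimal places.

Area of P3's cell: 111.5215

1. box [0,21]×[0,32]: [(0, 0) (21, 0) (21, 32) (0, 32)]
2. ⊥bis P3·P0 via (2.86,16.785): [(0, 18.6016) (0, 0) (21, 0) (21, 5.263)]  |A|=250.5782
3. ⊥bis P3·P1 via (8.055,13.665): [(8.0246, 13.5046) (0, 18.6016) (0, 0) (5.4628, 0)]  |A|=111.5215
4. ⊥bis P3·P2 via (10.495,22.205): [(8.0246, 13.5046) (0, 18.6016) (0, 0) (5.4628, 0)]  |A|=111.5215
5. canonical 4-gon: [(8.0246, 13.5046) (0, 18.6016) (0, 0) (5.4628, 0)]
6. shoelace: 111.5215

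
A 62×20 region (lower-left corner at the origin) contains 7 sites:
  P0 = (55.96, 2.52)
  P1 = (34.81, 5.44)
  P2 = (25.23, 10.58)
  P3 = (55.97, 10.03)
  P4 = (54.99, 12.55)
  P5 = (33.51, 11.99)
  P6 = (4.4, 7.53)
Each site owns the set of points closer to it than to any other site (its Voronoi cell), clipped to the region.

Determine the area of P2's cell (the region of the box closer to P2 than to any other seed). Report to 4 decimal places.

Area of P2's cell: 276.3022

1. box [0,62]×[0,20]: [(0, 0) (62, 0) (62, 20) (0, 20)]
2. ⊥bis P2·P0 via (40.595,6.55): [(0, 0) (38.877, 0) (44.1227, 20) (0, 20)]  |A|=829.9976
3. ⊥bis P2·P1 via (30.02,8.01): [(0, 0) (25.7224, 0) (36.453, 20) (0, 20)]  |A|=621.7541
4. ⊥bis P2·P3 via (40.6,10.305): [(0, 0) (25.7224, 0) (36.453, 20) (0, 20)]  |A|=621.7541
5. ⊥bis P2·P4 via (40.11,11.565): [(0, 0) (25.7224, 0) (36.453, 20) (0, 20)]  |A|=621.7541
6. ⊥bis P2·P5 via (29.37,11.285): [(0, 0) (25.7224, 0) (29.9499, 7.8794) (27.8859, 20) (0, 20)]  |A|=569.8348
7. ⊥bis P2·P6 via (14.815,9.055): [(16.1409, 0) (25.7224, 0) (29.9499, 7.8794) (27.8859, 20) (13.2124, 20)]  |A|=276.3022
8. canonical 5-gon: [(16.1409, 0) (25.7224, 0) (29.9499, 7.8794) (27.8859, 20) (13.2124, 20)]
9. shoelace: 276.3022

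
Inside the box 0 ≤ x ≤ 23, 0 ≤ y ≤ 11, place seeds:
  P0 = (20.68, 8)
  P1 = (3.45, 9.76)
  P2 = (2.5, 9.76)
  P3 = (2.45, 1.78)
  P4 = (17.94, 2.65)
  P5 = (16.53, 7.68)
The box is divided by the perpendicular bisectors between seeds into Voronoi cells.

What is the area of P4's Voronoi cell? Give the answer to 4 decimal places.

1. box [0,23]×[0,11]: [(0, 0) (23, 0) (23, 11) (0, 11)]
2. ⊥bis P4·P0 via (19.31,5.325): [(0, 0) (23, 0) (23, 3.4352) (8.2293, 11) (0, 11)]  |A|=197.1309
3. ⊥bis P4·P1 via (10.695,6.205): [(7.6503, 0) (23, 0) (23, 3.4352) (12.0801, 9.0278)]  |A|=88.0428
4. ⊥bis P4·P2 via (10.22,6.205): [(7.6503, 0) (23, 0) (23, 3.4352) (12.0801, 9.0278)]  |A|=88.0428
5. ⊥bis P4·P3 via (10.195,2.215): [(10.0453, 4.8809) (10.3194, 0) (23, 0) (23, 3.4352) (12.0801, 9.0278)]  |A|=81.529
6. ⊥bis P4·P5 via (17.235,5.165): [(10.141, 3.1764) (10.3194, 0) (23, 0) (23, 3.4352) (18.7779, 5.5975)]  |A|=56.6749
7. canonical 5-gon: [(10.141, 3.1764) (10.3194, 0) (23, 0) (23, 3.4352) (18.7779, 5.5975)]
8. shoelace: 56.6749

Area of P4's cell: 56.6749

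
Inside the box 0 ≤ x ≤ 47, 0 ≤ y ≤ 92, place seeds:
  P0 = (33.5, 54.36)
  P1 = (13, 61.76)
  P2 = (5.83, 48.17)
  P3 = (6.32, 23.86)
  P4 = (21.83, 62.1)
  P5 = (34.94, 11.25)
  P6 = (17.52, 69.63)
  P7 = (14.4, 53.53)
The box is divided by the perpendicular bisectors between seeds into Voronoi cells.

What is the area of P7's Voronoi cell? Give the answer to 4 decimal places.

1. box [0,47]×[0,92]: [(0, 0) (47, 0) (47, 92) (0, 92)]
2. ⊥bis P7·P0 via (23.95,53.945): [(0, 0) (26.2942, 0) (22.2963, 92) (0, 92)]  |A|=2235.1634
3. ⊥bis P7·P1 via (13.7,57.645): [(0, 55.3145) (0, 0) (26.2942, 0) (23.7152, 59.3487)]  |A|=1436.1599
4. ⊥bis P7·P2 via (10.115,50.85): [(6.6186, 56.4404) (25.1276, 26.8467) (23.7152, 59.3487)]  |A|=279.8908
5. ⊥bis P7·P3 via (10.36,38.695): [(6.6186, 56.4404) (19.2276, 36.2801) (24.7834, 34.7671) (23.7152, 59.3487)]  |A|=258.149
6. ⊥bis P7·P4 via (18.115,57.815): [(17.5547, 58.3007) (6.6186, 56.4404) (19.2276, 36.2801) (24.7834, 34.7671) (24.0037, 52.7096)]  |A|=237.5481
7. ⊥bis P7·P5 via (24.67,32.39): [(17.5547, 58.3007) (6.6186, 56.4404) (19.2276, 36.2801) (24.7834, 34.7671) (24.0037, 52.7096)]  |A|=237.5481
8. ⊥bis P7·P6 via (15.96,61.58): [(17.5547, 58.3007) (6.6186, 56.4404) (19.2276, 36.2801) (24.7834, 34.7671) (24.0037, 52.7096)]  |A|=237.5481
9. canonical 5-gon: [(17.5547, 58.3007) (6.6186, 56.4404) (19.2276, 36.2801) (24.7834, 34.7671) (24.0037, 52.7096)]
10. shoelace: 237.5481

Area of P7's cell: 237.5481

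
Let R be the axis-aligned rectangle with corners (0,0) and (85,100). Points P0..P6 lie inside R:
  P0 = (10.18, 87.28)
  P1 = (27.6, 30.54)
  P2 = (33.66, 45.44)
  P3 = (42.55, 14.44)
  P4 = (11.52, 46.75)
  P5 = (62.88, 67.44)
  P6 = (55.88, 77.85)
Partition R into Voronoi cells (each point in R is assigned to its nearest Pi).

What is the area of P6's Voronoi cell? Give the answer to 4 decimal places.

1. box [0,85]×[0,100]: [(0, 0) (85, 0) (85, 100) (0, 100)]
2. ⊥bis P6·P0 via (33.03,82.565): [(15.9931, 0) (85, 0) (85, 100) (36.6276, 100)]  |A|=5868.9649
3. ⊥bis P6·P1 via (41.74,54.195): [(28.7751, 61.9449) (85, 28.3359) (85, 100) (36.6276, 100)]  |A|=2935.0599
4. ⊥bis P6·P2 via (44.77,61.645): [(30.7033, 71.289) (85, 34.0637) (85, 100) (36.6276, 100)]  |A|=2484.4725
5. ⊥bis P6·P3 via (49.215,46.145): [(30.7033, 71.289) (75.4104, 40.6382) (85, 38.6223) (85, 100) (36.6276, 100)]  |A|=2462.6148
6. ⊥bis P6·P4 via (33.7,62.3): [(30.7033, 71.289) (75.4104, 40.6382) (85, 38.6223) (85, 100) (36.6276, 100)]  |A|=2462.6148
7. ⊥bis P6·P5 via (59.38,72.645): [(30.7033, 71.289) (43.9042, 62.2386) (85, 89.8727) (85, 100) (36.6276, 100)]  |A|=1337.7147
8. canonical 5-gon: [(30.7033, 71.289) (43.9042, 62.2386) (85, 89.8727) (85, 100) (36.6276, 100)]
9. shoelace: 1337.7147

Area of P6's cell: 1337.7147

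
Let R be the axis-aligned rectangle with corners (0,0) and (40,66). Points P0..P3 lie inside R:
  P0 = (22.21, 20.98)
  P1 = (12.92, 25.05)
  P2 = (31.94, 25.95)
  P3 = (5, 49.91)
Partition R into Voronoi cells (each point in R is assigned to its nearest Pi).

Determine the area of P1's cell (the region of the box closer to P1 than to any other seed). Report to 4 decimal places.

1. box [0,40]×[0,66]: [(0, 0) (40, 0) (40, 66) (0, 66)]
2. ⊥bis P1·P0 via (17.565,23.015): [(0, 0) (7.482, 0) (36.397, 66) (0, 66)]  |A|=1448.0059
3. ⊥bis P1·P2 via (22.43,25.5): [(0, 0) (7.482, 0) (22.0619, 33.2794) (20.5136, 66) (0, 66)]  |A|=1188.1492
4. ⊥bis P1·P3 via (8.96,37.48): [(0, 34.6255) (0, 0) (7.482, 0) (22.0619, 33.2794) (21.6715, 41.5297)]  |A|=597.1958
5. canonical 5-gon: [(0, 34.6255) (0, 0) (7.482, 0) (22.0619, 33.2794) (21.6715, 41.5297)]
6. shoelace: 597.1958

Area of P1's cell: 597.1958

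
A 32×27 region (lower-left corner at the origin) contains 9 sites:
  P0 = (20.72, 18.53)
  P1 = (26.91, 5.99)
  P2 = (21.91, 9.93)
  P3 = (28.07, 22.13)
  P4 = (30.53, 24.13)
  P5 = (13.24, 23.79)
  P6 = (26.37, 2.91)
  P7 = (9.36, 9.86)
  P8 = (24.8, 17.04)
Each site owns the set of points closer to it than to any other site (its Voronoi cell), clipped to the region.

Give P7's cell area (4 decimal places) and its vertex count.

Area of P7's cell: 275.8855 (6 vertices)

1. box [0,32]×[0,27]: [(0, 0) (32, 0) (32, 27) (0, 27)]
2. ⊥bis P7·P0 via (15.04,14.195): [(0, 0) (25.8737, 0) (5.2672, 27) (0, 27)]  |A|=420.4015
3. ⊥bis P7·P1 via (18.135,7.925): [(0, 0) (16.3874, 0) (18.5139, 9.6433) (5.2672, 27) (0, 27)]  |A|=374.6623
4. ⊥bis P7·P2 via (15.635,9.895): [(0, 0) (15.6902, 0) (15.6152, 13.4413) (5.2672, 27) (0, 27)]  |A|=351.9618
5. ⊥bis P7·P3 via (18.715,15.995): [(0, 0) (15.6902, 0) (15.6152, 13.4413) (5.2672, 27) (0, 27)]  |A|=351.9618
6. ⊥bis P7·P4 via (19.945,16.995): [(0, 0) (15.6902, 0) (15.6152, 13.4413) (5.2672, 27) (0, 27)]  |A|=351.9618
7. ⊥bis P7·P5 via (11.3,16.825): [(0, 19.9725) (0, 0) (15.6902, 0) (15.6152, 13.4413) (13.5006, 16.2121)]  |A|=276.1129
8. ⊥bis P7·P6 via (17.865,6.385): [(0, 19.9725) (0, 0) (15.2562, 0) (15.6843, 1.0479) (15.6152, 13.4413) (13.5006, 16.2121)]  |A|=275.8855
9. ⊥bis P7·P8 via (17.08,13.45): [(0, 19.9725) (0, 0) (15.2562, 0) (15.6843, 1.0479) (15.6152, 13.4413) (13.5006, 16.2121)]  |A|=275.8855
10. canonical 6-gon: [(0, 19.9725) (0, 0) (15.2562, 0) (15.6843, 1.0479) (15.6152, 13.4413) (13.5006, 16.2121)]
11. shoelace: 275.8855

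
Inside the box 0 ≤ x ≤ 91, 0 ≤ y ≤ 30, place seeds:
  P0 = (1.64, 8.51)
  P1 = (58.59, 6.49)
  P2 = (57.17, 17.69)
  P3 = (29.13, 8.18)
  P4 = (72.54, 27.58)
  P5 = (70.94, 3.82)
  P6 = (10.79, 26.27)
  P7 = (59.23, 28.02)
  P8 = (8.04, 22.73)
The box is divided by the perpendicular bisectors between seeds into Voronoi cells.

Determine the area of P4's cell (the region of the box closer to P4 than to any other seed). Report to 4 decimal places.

1. box [0,91]×[0,30]: [(0, 0) (91, 0) (91, 30) (0, 30)]
2. ⊥bis P4·P0 via (37.09,18.045): [(41.9436, 0) (91, 0) (91, 30) (33.8745, 30)]  |A|=1592.7296
3. ⊥bis P4·P1 via (65.565,17.035): [(91, 0.211) (91, 30) (45.9642, 30)]  |A|=670.7866
4. ⊥bis P4·P2 via (64.855,22.635): [(70.6024, 13.703) (91, 0.211) (91, 30) (60.1159, 30)]  |A|=555.4711
5. ⊥bis P4·P3 via (50.835,17.88): [(70.6024, 13.703) (91, 0.211) (91, 30) (60.1159, 30)]  |A|=555.4711
6. ⊥bis P4·P5 via (71.74,15.7): [(69.2077, 15.8705) (91, 14.403) (91, 30) (60.1159, 30)]  |A|=388.1351
7. ⊥bis P4·P6 via (41.665,26.925): [(69.2077, 15.8705) (91, 14.403) (91, 30) (60.1159, 30)]  |A|=388.1351
8. ⊥bis P4·P7 via (65.885,27.8): [(65.6723, 21.3649) (69.2077, 15.8705) (91, 14.403) (91, 30) (65.9577, 30)]  |A|=362.9127
9. ⊥bis P4·P8 via (40.29,25.155): [(65.6723, 21.3649) (69.2077, 15.8705) (91, 14.403) (91, 30) (65.9577, 30)]  |A|=362.9127
10. canonical 5-gon: [(65.6723, 21.3649) (69.2077, 15.8705) (91, 14.403) (91, 30) (65.9577, 30)]
11. shoelace: 362.9127

Area of P4's cell: 362.9127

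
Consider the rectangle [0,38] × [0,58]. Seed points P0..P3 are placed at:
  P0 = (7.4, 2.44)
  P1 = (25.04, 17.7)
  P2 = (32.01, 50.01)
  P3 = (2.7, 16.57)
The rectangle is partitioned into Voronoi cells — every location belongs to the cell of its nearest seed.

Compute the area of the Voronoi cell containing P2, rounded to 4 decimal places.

1. box [0,38]×[0,58]: [(0, 0) (38, 0) (38, 58) (0, 58)]
2. ⊥bis P2·P0 via (19.705,26.225): [(0, 36.4192) (38, 16.7602) (38, 58) (0, 58)]  |A|=1193.5904
3. ⊥bis P2·P1 via (28.525,33.855): [(0, 40.0085) (38, 31.811) (38, 58) (0, 58)]  |A|=839.4292
4. ⊥bis P2·P3 via (17.355,33.29): [(0, 48.5016) (12.8533, 37.2357) (38, 31.811) (38, 58) (0, 58)]  |A|=784.8472
5. canonical 5-gon: [(0, 48.5016) (12.8533, 37.2357) (38, 31.811) (38, 58) (0, 58)]
6. shoelace: 784.8472

Area of P2's cell: 784.8472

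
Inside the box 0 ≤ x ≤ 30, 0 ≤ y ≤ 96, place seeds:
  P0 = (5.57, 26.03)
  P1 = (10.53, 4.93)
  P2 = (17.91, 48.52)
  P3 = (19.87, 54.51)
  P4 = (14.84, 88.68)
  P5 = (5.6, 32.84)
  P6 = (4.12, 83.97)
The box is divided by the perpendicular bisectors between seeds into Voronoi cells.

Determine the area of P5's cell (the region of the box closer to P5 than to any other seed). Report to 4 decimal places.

1. box [0,30]×[0,96]: [(0, 0) (30, 0) (30, 96) (0, 96)]
2. ⊥bis P5·P0 via (5.585,29.435): [(0, 29.4596) (30, 29.3274) (30, 96) (0, 96)]  |A|=1998.1943
3. ⊥bis P5·P1 via (8.065,18.885): [(0, 29.4596) (30, 29.3274) (30, 96) (0, 96)]  |A|=1998.1943
4. ⊥bis P5·P2 via (11.755,40.68): [(0, 49.9086) (0, 29.4596) (26.1941, 29.3442)]  |A|=267.8211
5. ⊥bis P5·P3 via (12.735,43.675): [(0, 49.9086) (0, 29.4596) (26.1941, 29.3442)]  |A|=267.8211
6. ⊥bis P5·P4 via (10.22,60.76): [(0, 49.9086) (0, 29.4596) (26.1941, 29.3442)]  |A|=267.8211
7. ⊥bis P5·P6 via (4.86,58.405): [(0, 49.9086) (0, 29.4596) (26.1941, 29.3442)]  |A|=267.8211
8. canonical 3-gon: [(0, 49.9086) (0, 29.4596) (26.1941, 29.3442)]
9. shoelace: 267.8211

Area of P5's cell: 267.8211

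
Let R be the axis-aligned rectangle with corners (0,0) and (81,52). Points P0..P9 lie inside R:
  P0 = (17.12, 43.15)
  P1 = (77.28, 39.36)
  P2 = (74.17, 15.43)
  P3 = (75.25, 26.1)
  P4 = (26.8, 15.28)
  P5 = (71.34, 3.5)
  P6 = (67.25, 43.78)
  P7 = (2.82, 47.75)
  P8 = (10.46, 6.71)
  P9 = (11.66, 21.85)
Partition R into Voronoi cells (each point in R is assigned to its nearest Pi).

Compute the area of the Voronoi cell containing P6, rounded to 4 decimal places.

1. box [0,81]×[0,52]: [(0, 0) (81, 0) (81, 52) (0, 52)]
2. ⊥bis P6·P0 via (42.185,43.465): [(42.7312, 0) (81, 0) (81, 52) (42.0777, 52)]  |A|=2006.9666
3. ⊥bis P6·P1 via (72.265,41.57): [(42.7312, 0) (53.946, 0) (76.8613, 52) (42.0777, 52)]  |A|=1195.9561
4. ⊥bis P6·P2 via (70.71,29.605): [(42.4459, 22.706) (66.5442, 28.5882) (76.8613, 52) (42.0777, 52)]  |A|=761.2243
5. ⊥bis P6·P3 via (71.25,34.94): [(42.4459, 22.706) (46.2823, 23.6424) (68.8684, 33.8624) (76.8613, 52) (42.0777, 52)]  |A|=713.5392
6. ⊥bis P6·P4 via (47.025,29.53): [(42.2754, 36.2711) (49.9909, 25.3205) (68.8684, 33.8624) (76.8613, 52) (42.0777, 52)]  |A|=660.6593
7. ⊥bis P6·P5 via (69.295,23.64): [(42.2754, 36.2711) (49.9909, 25.3205) (68.8684, 33.8624) (76.8613, 52) (42.0777, 52)]  |A|=660.6593
8. ⊥bis P6·P7 via (35.035,45.765): [(42.2754, 36.2711) (49.9909, 25.3205) (68.8684, 33.8624) (76.8613, 52) (42.0777, 52)]  |A|=660.6593
9. ⊥bis P6·P8 via (38.855,25.245): [(42.2754, 36.2711) (49.9909, 25.3205) (68.8684, 33.8624) (76.8613, 52) (42.0777, 52)]  |A|=660.6593
10. ⊥bis P6·P9 via (39.455,32.815): [(42.2754, 36.2711) (49.9909, 25.3205) (68.8684, 33.8624) (76.8613, 52) (42.0777, 52)]  |A|=660.6593
11. canonical 5-gon: [(42.2754, 36.2711) (49.9909, 25.3205) (68.8684, 33.8624) (76.8613, 52) (42.0777, 52)]
12. shoelace: 660.6593

Area of P6's cell: 660.6593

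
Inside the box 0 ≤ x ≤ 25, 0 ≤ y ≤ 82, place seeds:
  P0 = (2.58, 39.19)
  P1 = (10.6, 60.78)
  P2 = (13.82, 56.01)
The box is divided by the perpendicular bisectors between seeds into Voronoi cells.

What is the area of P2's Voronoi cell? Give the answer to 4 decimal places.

1. box [0,25]×[0,82]: [(0, 0) (25, 0) (25, 82) (0, 82)]
2. ⊥bis P2·P0 via (8.2,47.6): [(0, 53.0797) (25, 36.3734) (25, 82) (0, 82)]  |A|=931.8371
3. ⊥bis P2·P1 via (12.21,58.395): [(2.179, 51.6235) (25, 36.3734) (25, 67.0289)]  |A|=349.7953
4. canonical 3-gon: [(2.179, 51.6235) (25, 36.3734) (25, 67.0289)]
5. shoelace: 349.7953

Area of P2's cell: 349.7953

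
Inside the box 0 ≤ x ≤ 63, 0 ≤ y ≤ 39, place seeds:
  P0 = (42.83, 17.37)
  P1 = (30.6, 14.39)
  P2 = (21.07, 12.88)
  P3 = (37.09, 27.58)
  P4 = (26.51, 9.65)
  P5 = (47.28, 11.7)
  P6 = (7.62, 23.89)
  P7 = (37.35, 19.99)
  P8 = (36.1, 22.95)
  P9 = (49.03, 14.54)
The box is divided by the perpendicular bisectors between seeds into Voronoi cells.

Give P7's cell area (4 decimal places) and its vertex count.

1. box [0,63]×[0,39]: [(0, 0) (63, 0) (63, 39) (0, 39)]
2. ⊥bis P7·P0 via (40.09,18.68): [(0, 0) (31.1591, 0) (49.805, 39) (0, 39)]  |A|=1578.7997
3. ⊥bis P7·P1 via (33.975,17.19): [(37.4024, 13.0587) (49.805, 39) (15.8808, 39)]  |A|=440.0196
4. ⊥bis P7·P2 via (29.21,16.435): [(23.2171, 30.1571) (37.4024, 13.0587) (49.805, 39) (19.3551, 39)]  |A|=424.6579
5. ⊥bis P7·P3 via (37.22,23.785): [(28.7445, 23.4947) (37.4024, 13.0587) (42.6191, 23.97)]  |A|=74.4553
6. ⊥bis P7·P4 via (31.93,14.82): [(28.7445, 23.4947) (37.4024, 13.0587) (42.6191, 23.97)]  |A|=74.4553
7. ⊥bis P7·P5 via (42.315,15.845): [(28.7445, 23.4947) (37.4024, 13.0587) (42.6191, 23.97)]  |A|=74.4553
8. ⊥bis P7·P6 via (22.485,21.94): [(28.7445, 23.4947) (37.4024, 13.0587) (42.6191, 23.97)]  |A|=74.4553
9. ⊥bis P7·P8 via (36.725,21.47): [(32.0589, 19.4995) (37.4024, 13.0587) (42.6126, 23.9563)]  |A|=45.8947
10. ⊥bis P7·P9 via (43.19,17.265): [(32.0589, 19.4995) (37.4024, 13.0587) (42.6126, 23.9563)]  |A|=45.8947
11. canonical 3-gon: [(32.0589, 19.4995) (37.4024, 13.0587) (42.6126, 23.9563)]
12. shoelace: 45.8947

Area of P7's cell: 45.8947 (3 vertices)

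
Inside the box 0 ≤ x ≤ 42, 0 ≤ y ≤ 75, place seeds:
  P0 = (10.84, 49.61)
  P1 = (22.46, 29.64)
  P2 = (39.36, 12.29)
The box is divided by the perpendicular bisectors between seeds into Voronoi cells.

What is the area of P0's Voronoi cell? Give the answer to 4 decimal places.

Area of P0's cell: 1379.4418

1. box [0,42]×[0,75]: [(0, 0) (42, 0) (42, 75) (0, 75)]
2. ⊥bis P0·P1 via (16.65,39.625): [(0, 29.9368) (42, 54.3755) (42, 75) (0, 75)]  |A|=1379.4418
3. ⊥bis P0·P2 via (25.1,30.95): [(0, 29.9368) (42, 54.3755) (42, 75) (0, 75)]  |A|=1379.4418
4. canonical 4-gon: [(0, 29.9368) (42, 54.3755) (42, 75) (0, 75)]
5. shoelace: 1379.4418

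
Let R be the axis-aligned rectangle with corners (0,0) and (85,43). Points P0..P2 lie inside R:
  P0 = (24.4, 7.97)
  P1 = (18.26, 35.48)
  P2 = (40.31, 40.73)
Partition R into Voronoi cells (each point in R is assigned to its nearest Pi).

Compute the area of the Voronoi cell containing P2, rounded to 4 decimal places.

Area of P2's cell: 1690.8695

1. box [0,85]×[0,43]: [(0, 0) (85, 0) (85, 43) (0, 43)]
2. ⊥bis P2·P0 via (32.355,24.35): [(0, 40.0633) (82.4937, 0) (85, 0) (85, 43) (0, 43)]  |A|=2002.5155
3. ⊥bis P2·P1 via (29.285,38.105): [(32.5868, 24.2374) (82.4937, 0) (85, 0) (85, 43) (28.1195, 43)]  |A|=1690.8695
4. canonical 5-gon: [(32.5868, 24.2374) (82.4937, 0) (85, 0) (85, 43) (28.1195, 43)]
5. shoelace: 1690.8695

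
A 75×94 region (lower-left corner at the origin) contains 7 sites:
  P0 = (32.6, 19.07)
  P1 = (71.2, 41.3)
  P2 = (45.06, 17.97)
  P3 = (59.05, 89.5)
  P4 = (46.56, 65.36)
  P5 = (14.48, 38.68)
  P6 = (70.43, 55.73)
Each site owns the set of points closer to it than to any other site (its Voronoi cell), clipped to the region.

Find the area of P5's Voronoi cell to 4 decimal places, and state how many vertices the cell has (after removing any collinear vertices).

1. box [0,75]×[0,94]: [(0, 0) (75, 0) (75, 94) (0, 94)]
2. ⊥bis P5·P0 via (23.54,28.875): [(0, 7.1236) (75, 76.425) (75, 94) (0, 94)]  |A|=3916.9278
3. ⊥bis P5·P1 via (42.84,39.99): [(0, 7.1236) (42.5424, 46.4335) (40.3452, 94) (0, 94)]  |A|=2807.5023
4. ⊥bis P5·P2 via (29.77,28.325): [(0, 7.1236) (41.1834, 45.1778) (42.5099, 47.1365) (40.3452, 94) (0, 94)]  |A|=2807.0043
5. ⊥bis P5·P3 via (36.765,64.09): [(0, 7.1236) (41.1834, 45.1778) (42.5099, 47.1365) (41.9363, 59.5547) (2.6608, 94) (0, 94)]  |A|=2157.9788
6. ⊥bis P5·P4 via (30.52,52.02): [(0, 88.7172) (0, 7.1236) (38.3714, 42.5795)]  |A|=1565.4304
7. ⊥bis P5·P6 via (42.455,47.205): [(0, 88.7172) (0, 7.1236) (38.3714, 42.5795)]  |A|=1565.4304
8. canonical 3-gon: [(0, 88.7172) (0, 7.1236) (38.3714, 42.5795)]
9. shoelace: 1565.4304

Area of P5's cell: 1565.4304 (3 vertices)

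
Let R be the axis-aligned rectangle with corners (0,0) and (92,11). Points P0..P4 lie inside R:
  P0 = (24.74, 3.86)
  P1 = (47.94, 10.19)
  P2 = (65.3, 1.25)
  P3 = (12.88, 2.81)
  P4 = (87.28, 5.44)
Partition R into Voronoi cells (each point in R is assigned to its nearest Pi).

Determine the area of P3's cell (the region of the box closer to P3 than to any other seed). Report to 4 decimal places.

1. box [0,92]×[0,11]: [(0, 0) (92, 0) (92, 11) (0, 11)]
2. ⊥bis P3·P0 via (18.81,3.335): [(0, 0) (19.1053, 0) (18.1314, 11) (0, 11)]  |A|=204.8016
3. ⊥bis P3·P1 via (30.41,6.5): [(0, 0) (19.1053, 0) (18.1314, 11) (0, 11)]  |A|=204.8016
4. ⊥bis P3·P2 via (39.09,2.03): [(0, 0) (19.1053, 0) (18.1314, 11) (0, 11)]  |A|=204.8016
5. ⊥bis P3·P4 via (50.08,4.125): [(0, 0) (19.1053, 0) (18.1314, 11) (0, 11)]  |A|=204.8016
6. canonical 4-gon: [(0, 0) (19.1053, 0) (18.1314, 11) (0, 11)]
7. shoelace: 204.8016

Area of P3's cell: 204.8016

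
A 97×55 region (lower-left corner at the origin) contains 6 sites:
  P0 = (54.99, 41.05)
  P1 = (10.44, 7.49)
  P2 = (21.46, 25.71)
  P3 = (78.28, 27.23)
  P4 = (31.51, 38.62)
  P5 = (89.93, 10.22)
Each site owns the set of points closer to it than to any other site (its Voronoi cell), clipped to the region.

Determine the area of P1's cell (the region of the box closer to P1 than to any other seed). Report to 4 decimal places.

Area of P1's cell: 569.5047

1. box [0,97]×[0,55]: [(0, 0) (97, 0) (97, 55) (0, 55)]
2. ⊥bis P1·P0 via (32.715,24.27): [(0, 0) (50.9979, 0) (9.5658, 55) (0, 55)]  |A|=1665.4993
3. ⊥bis P1·P2 via (15.95,16.6): [(0, 26.247) (0, 0) (43.3957, 0)]  |A|=569.5047
4. ⊥bis P1·P3 via (44.36,17.36): [(0, 26.247) (0, 0) (43.3957, 0)]  |A|=569.5047
5. ⊥bis P1·P4 via (20.975,23.055): [(0, 26.247) (0, 0) (43.3957, 0)]  |A|=569.5047
6. ⊥bis P1·P5 via (50.185,8.855): [(0, 26.247) (0, 0) (43.3957, 0)]  |A|=569.5047
7. canonical 3-gon: [(0, 26.247) (0, 0) (43.3957, 0)]
8. shoelace: 569.5047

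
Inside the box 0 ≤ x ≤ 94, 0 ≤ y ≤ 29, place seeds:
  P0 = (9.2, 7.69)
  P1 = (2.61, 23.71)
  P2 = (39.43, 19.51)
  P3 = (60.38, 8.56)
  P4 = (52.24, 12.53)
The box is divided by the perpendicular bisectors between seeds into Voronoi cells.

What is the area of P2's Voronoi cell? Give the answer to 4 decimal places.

1. box [0,94]×[0,29]: [(0, 0) (94, 0) (94, 29) (0, 29)]
2. ⊥bis P2·P0 via (24.315,13.6): [(29.6326, 0) (94, 0) (94, 29) (18.2936, 29)]  |A|=2031.0702
3. ⊥bis P2·P1 via (21.02,21.61): [(21.0568, 21.9329) (29.6326, 0) (94, 0) (94, 29) (21.863, 29)]  |A|=2018.4574
4. ⊥bis P2·P3 via (49.905,14.035): [(21.0568, 21.9329) (29.6326, 0) (42.5693, 0) (57.7268, 29) (21.863, 29)]  |A|=746.7507
5. ⊥bis P2·P4 via (45.835,16.02): [(21.0568, 21.9329) (29.6326, 0) (37.1059, 0) (52.9076, 29) (21.863, 29)]  |A|=597.6538
6. canonical 5-gon: [(21.0568, 21.9329) (29.6326, 0) (37.1059, 0) (52.9076, 29) (21.863, 29)]
7. shoelace: 597.6538

Area of P2's cell: 597.6538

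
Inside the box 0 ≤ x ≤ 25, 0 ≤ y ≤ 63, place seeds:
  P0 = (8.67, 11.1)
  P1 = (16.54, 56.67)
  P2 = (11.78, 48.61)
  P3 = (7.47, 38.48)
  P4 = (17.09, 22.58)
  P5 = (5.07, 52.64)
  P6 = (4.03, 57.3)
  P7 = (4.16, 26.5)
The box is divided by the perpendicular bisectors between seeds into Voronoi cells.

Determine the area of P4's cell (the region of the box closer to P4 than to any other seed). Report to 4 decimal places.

1. box [0,25]×[0,63]: [(0, 0) (25, 0) (25, 63) (0, 63)]
2. ⊥bis P4·P0 via (12.88,16.84): [(0, 26.2868) (25, 7.9506) (25, 63) (0, 63)]  |A|=1147.0322
3. ⊥bis P4·P1 via (16.815,39.625): [(0, 39.3537) (0, 26.2868) (25, 7.9506) (25, 39.7571)]  |A|=560.9168
4. ⊥bis P4·P2 via (14.435,35.595): [(0, 32.6503) (0, 26.2868) (25, 7.9506) (25, 37.7502)]  |A|=452.039
5. ⊥bis P4·P3 via (12.28,30.53): [(23.8136, 37.5082) (2.3808, 24.5407) (25, 7.9506) (25, 37.7502)]  |A|=342.121
6. ⊥bis P4·P5 via (11.08,37.61): [(23.8136, 37.5082) (2.3808, 24.5407) (25, 7.9506) (25, 37.7502)]  |A|=342.121
7. ⊥bis P4·P6 via (10.56,39.94): [(23.8136, 37.5082) (2.3808, 24.5407) (25, 7.9506) (25, 37.7502)]  |A|=342.121
8. ⊥bis P4·P7 via (10.625,24.54): [(23.8136, 37.5082) (12.4772, 30.6493) (9.1254, 19.5938) (25, 7.9506) (25, 37.7502)]  |A|=296.5478
9. canonical 5-gon: [(23.8136, 37.5082) (12.4772, 30.6493) (9.1254, 19.5938) (25, 7.9506) (25, 37.7502)]
10. shoelace: 296.5478

Area of P4's cell: 296.5478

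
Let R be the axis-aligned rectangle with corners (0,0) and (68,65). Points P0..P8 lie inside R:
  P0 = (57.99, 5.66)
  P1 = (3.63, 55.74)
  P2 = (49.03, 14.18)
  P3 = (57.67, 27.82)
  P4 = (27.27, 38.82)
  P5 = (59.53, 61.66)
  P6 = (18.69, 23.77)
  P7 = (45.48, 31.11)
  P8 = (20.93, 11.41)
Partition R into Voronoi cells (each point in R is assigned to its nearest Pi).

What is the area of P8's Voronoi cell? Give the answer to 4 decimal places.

Area of P8's cell: 605.8787

1. box [0,68]×[0,65]: [(0, 0) (68, 0) (68, 65) (0, 65)]
2. ⊥bis P8·P0 via (39.46,8.535): [(0, 0) (38.1358, 0) (48.2208, 65) (0, 65)]  |A|=2806.587
3. ⊥bis P8·P1 via (12.28,33.575): [(0, 28.7827) (0, 0) (38.1358, 0) (45.3473, 46.4797)]  |A|=1538.8762
4. ⊥bis P8·P2 via (34.98,12.795): [(32.1665, 41.3358) (0, 28.7827) (0, 0) (36.2413, 0)]  |A|=1211.9512
5. ⊥bis P8·P3 via (39.3,19.615): [(32.8939, 33.9575) (29.9796, 40.4823) (0, 28.7827) (0, 0) (36.2413, 0)]  |A|=1203.5727
6. ⊥bis P8·P4 via (24.1,25.115): [(33.9911, 22.8272) (3.0676, 29.9798) (0, 28.7827) (0, 0) (36.2413, 0)]  |A|=932.301
7. ⊥bis P8·P5 via (40.23,36.535): [(33.9911, 22.8272) (3.0676, 29.9798) (0, 28.7827) (0, 0) (36.2413, 0)]  |A|=932.301
8. ⊥bis P8·P6 via (19.81,17.59): [(34.2494, 20.2068) (0, 13.9998) (0, 0) (36.2413, 0)]  |A|=605.9038
9. ⊥bis P8·P7 via (33.205,21.26): [(34.2773, 19.9237) (34.0754, 20.1753) (0, 13.9998) (0, 0) (36.2413, 0)]  |A|=605.8787
10. canonical 5-gon: [(34.2773, 19.9237) (34.0754, 20.1753) (0, 13.9998) (0, 0) (36.2413, 0)]
11. shoelace: 605.8787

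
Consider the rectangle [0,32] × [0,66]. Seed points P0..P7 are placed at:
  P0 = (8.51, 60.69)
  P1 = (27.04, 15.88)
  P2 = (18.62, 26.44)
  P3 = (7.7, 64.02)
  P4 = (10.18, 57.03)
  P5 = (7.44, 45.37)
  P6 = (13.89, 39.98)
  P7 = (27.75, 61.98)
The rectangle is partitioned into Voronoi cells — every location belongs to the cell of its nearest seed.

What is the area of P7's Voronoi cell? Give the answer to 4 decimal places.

1. box [0,32]×[0,66]: [(0, 0) (32, 0) (32, 66) (0, 66)]
2. ⊥bis P7·P0 via (18.13,61.335): [(22.2424, 0) (32, 0) (32, 66) (17.8172, 66)]  |A|=790.0332
3. ⊥bis P7·P1 via (27.395,38.93): [(19.6242, 39.0497) (32, 38.8591) (32, 66) (17.8172, 66)]  |A|=359.0608
4. ⊥bis P7·P2 via (23.185,44.21): [(19.2097, 45.2312) (32, 41.9455) (32, 66) (17.8172, 66)]  |A|=301.1114
5. ⊥bis P7·P3 via (17.725,63): [(17.9018, 64.738) (19.2097, 45.2312) (32, 41.9455) (32, 66) (18.0302, 66)]  |A|=300.977
6. ⊥bis P7·P4 via (18.965,59.505): [(17.9018, 64.738) (18.0302, 62.8229) (23.281, 44.1853) (32, 41.9455) (32, 66) (18.0302, 66)]  |A|=265.7834
7. ⊥bis P7·P5 via (17.595,53.675): [(17.9018, 64.738) (18.0302, 62.8229) (22.1906, 48.0557) (25.9077, 43.5105) (32, 41.9455) (32, 66) (18.0302, 66)]  |A|=261.0681
8. ⊥bis P7·P6 via (20.82,50.98): [(17.9018, 64.738) (18.0302, 62.8229) (21.4847, 50.5612) (32, 43.9366) (32, 66) (18.0302, 66)]  |A|=229.5309
9. canonical 6-gon: [(17.9018, 64.738) (18.0302, 62.8229) (21.4847, 50.5612) (32, 43.9366) (32, 66) (18.0302, 66)]
10. shoelace: 229.5309

Area of P7's cell: 229.5309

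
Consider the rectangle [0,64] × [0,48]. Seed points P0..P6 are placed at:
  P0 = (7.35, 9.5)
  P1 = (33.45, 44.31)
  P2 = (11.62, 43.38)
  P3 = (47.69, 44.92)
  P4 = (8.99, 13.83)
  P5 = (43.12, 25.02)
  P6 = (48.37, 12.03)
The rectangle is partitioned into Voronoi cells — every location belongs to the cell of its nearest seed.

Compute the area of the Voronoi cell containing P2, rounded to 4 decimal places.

Area of P2's cell: 444.3299

1. box [0,64]×[0,48]: [(0, 0) (64, 0) (64, 48) (0, 48)]
2. ⊥bis P2·P0 via (9.485,26.44): [(0, 27.6354) (64, 19.5693) (64, 48) (0, 48)]  |A|=1561.4486
3. ⊥bis P2·P1 via (22.535,43.845): [(0, 27.6354) (23.3509, 24.6924) (22.358, 48) (0, 48)]  |A|=498.3211
4. ⊥bis P2·P3 via (29.655,44.15): [(0, 27.6354) (23.3509, 24.6924) (22.358, 48) (0, 48)]  |A|=498.3211
5. ⊥bis P2·P4 via (10.305,28.605): [(0, 29.5222) (23.2333, 27.4544) (22.358, 48) (0, 48)]  |A|=444.3299
6. ⊥bis P2·P5 via (27.37,34.2): [(0, 29.5222) (23.2333, 27.4544) (22.358, 48) (0, 48)]  |A|=444.3299
7. ⊥bis P2·P6 via (29.995,27.705): [(0, 29.5222) (23.2333, 27.4544) (22.358, 48) (0, 48)]  |A|=444.3299
8. canonical 4-gon: [(0, 29.5222) (23.2333, 27.4544) (22.358, 48) (0, 48)]
9. shoelace: 444.3299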